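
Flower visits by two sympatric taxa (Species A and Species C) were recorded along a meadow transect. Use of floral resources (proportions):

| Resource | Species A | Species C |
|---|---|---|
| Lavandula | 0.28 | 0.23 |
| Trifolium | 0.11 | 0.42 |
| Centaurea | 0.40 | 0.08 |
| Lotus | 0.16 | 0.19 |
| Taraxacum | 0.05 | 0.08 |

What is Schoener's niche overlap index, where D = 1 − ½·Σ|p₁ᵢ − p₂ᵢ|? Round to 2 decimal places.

Σ|p₁ᵢ − p₂ᵢ| = 0.05 + 0.31 + 0.32 + 0.03 + 0.03 = 0.74
D = 1 − ½ × 0.74 = 1 − 0.370 = 0.6300

0.63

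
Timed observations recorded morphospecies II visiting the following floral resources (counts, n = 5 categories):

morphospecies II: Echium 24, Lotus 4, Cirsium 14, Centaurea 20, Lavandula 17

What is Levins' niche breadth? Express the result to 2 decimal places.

4.23

Proportions for morphospecies II (n=79): 24/79=0.3038, 4/79=0.0506, 14/79=0.1772, 20/79=0.2532, 17/79=0.2152
Σpᵢ² = 0.3038² + 0.0506² + 0.1772² + 0.2532² + 0.2152² = 0.092294 + 0.002560 + 0.031400 + 0.064110 + 0.046311 = 0.236675
B = 1 / 0.236675 = 4.2252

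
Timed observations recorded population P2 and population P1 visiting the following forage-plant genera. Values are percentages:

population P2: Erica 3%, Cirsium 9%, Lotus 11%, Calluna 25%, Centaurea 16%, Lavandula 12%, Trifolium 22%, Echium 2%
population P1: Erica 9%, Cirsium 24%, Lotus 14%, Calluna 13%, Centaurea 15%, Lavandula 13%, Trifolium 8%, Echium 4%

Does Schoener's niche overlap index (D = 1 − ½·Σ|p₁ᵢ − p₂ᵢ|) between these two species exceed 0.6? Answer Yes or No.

Yes

Convert percentages to proportions (divide by 100).
Σ|p₁ᵢ − p₂ᵢ| = 0.06 + 0.15 + 0.03 + 0.12 + 0.01 + 0.01 + 0.14 + 0.02 = 0.54
D = 1 − ½ × 0.54 = 1 − 0.270 = 0.7300
D = 0.7300 > 0.6 → Yes.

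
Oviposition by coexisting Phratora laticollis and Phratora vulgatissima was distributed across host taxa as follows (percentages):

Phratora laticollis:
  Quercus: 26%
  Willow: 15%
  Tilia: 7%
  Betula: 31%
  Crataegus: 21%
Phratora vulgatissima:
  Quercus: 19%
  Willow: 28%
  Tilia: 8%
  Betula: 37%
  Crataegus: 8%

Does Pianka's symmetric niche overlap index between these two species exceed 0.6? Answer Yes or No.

Convert percentages to proportions (divide by 100).
Σ p₁ᵢp₂ᵢ = 0.0494 + 0.0420 + 0.0056 + 0.1147 + 0.0168 = 0.2285
Σp_1ᵢ² = 0.26² + 0.15² + 0.07² + 0.31² + 0.21² = 0.0676 + 0.0225 + 0.0049 + 0.0961 + 0.0441 = 0.2352
Σp_2ᵢ² = 0.19² + 0.28² + 0.08² + 0.37² + 0.08² = 0.0361 + 0.0784 + 0.0064 + 0.1369 + 0.0064 = 0.2642
O = 0.2285 / √(0.2352 × 0.2642) = 0.2285 / 0.24928 = 0.9166
O = 0.9166 > 0.6 → Yes.

Yes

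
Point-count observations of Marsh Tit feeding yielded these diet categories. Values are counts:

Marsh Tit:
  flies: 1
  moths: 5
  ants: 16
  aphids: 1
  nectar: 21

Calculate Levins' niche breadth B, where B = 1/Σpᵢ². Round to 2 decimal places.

Proportions for Marsh Tit (n=44): 1/44=0.0227, 5/44=0.1136, 16/44=0.3636, 1/44=0.0227, 21/44=0.4773
Σpᵢ² = 0.0227² + 0.1136² + 0.3636² + 0.0227² + 0.4773² = 0.000515 + 0.012905 + 0.132205 + 0.000515 + 0.227815 = 0.373955
B = 1 / 0.373955 = 2.6741

2.67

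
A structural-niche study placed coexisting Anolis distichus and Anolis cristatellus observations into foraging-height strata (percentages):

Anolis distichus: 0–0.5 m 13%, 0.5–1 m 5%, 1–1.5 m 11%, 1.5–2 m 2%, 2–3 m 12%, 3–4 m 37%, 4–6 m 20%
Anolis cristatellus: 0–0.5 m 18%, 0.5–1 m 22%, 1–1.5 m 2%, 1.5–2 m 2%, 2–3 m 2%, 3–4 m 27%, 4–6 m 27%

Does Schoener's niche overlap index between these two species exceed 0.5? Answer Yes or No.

Yes

Convert percentages to proportions (divide by 100).
Σ|p₁ᵢ − p₂ᵢ| = 0.05 + 0.17 + 0.09 + 0.00 + 0.10 + 0.10 + 0.07 = 0.58
D = 1 − ½ × 0.58 = 1 − 0.290 = 0.7100
D = 0.7100 > 0.5 → Yes.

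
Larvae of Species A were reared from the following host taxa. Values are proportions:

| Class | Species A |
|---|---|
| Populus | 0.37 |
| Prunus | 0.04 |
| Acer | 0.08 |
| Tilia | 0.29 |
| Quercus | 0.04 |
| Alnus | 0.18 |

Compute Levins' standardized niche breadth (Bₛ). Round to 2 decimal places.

0.56

Σpᵢ² = 0.37² + 0.04² + 0.08² + 0.29² + 0.04² + 0.18² = 0.1369 + 0.0016 + 0.0064 + 0.0841 + 0.0016 + 0.0324 = 0.2630
B = 1 / 0.2630 = 3.8023
Bₛ = (B − 1)/(n − 1) = (3.8023 − 1)/(6 − 1) = 2.8023/5 = 0.5605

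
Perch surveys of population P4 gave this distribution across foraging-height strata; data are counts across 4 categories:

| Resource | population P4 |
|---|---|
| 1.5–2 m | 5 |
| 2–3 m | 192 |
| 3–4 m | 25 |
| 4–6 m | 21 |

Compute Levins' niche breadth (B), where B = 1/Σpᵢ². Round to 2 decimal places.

1.56

Proportions for population P4 (n=243): 5/243=0.0206, 192/243=0.7901, 25/243=0.1029, 21/243=0.0864
Σpᵢ² = 0.0206² + 0.7901² + 0.1029² + 0.0864² = 0.000424 + 0.624258 + 0.010588 + 0.007465 = 0.642735
B = 1 / 0.642735 = 1.5559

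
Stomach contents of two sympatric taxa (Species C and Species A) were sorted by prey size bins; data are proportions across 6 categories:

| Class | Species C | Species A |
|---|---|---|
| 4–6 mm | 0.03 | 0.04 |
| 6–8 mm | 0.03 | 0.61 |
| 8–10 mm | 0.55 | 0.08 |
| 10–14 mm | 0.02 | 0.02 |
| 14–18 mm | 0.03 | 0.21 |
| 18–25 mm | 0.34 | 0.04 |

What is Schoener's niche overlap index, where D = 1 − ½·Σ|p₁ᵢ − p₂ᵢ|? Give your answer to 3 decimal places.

0.230

Σ|p₁ᵢ − p₂ᵢ| = 0.01 + 0.58 + 0.47 + 0.00 + 0.18 + 0.30 = 1.54
D = 1 − ½ × 1.54 = 1 − 0.770 = 0.23000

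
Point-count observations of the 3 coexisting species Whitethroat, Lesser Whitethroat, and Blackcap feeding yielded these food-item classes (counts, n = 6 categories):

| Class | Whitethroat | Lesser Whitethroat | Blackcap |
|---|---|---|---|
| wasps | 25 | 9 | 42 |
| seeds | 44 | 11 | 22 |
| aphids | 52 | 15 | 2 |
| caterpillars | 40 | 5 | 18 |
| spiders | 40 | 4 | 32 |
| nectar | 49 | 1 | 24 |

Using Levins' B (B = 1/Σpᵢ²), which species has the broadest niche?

Whitethroat

Proportions for Whitethroat (n=250): 25/250=0.1000, 44/250=0.1760, 52/250=0.2080, 40/250=0.1600, 40/250=0.1600, 49/250=0.1960
Proportions for Lesser Whitethroat (n=45): 9/45=0.2000, 11/45=0.2444, 15/45=0.3333, 5/45=0.1111, 4/45=0.0889, 1/45=0.0222
Proportions for Blackcap (n=140): 42/140=0.3000, 22/140=0.1571, 2/140=0.0143, 18/140=0.1286, 32/140=0.2286, 24/140=0.1714
Σp_Whitᵢ² = 0.1000² + 0.1760² + 0.2080² + 0.1600² + 0.1600² + 0.1960² = 0.010000 + 0.030976 + 0.043264 + 0.025600 + 0.025600 + 0.038416 = 0.173856
B_Whit = 1 / 0.173856 = 5.7519
Σp_Lessᵢ² = 0.2000² + 0.2444² + 0.3333² + 0.1111² + 0.0889² + 0.0222² = 0.040000 + 0.059731 + 0.111089 + 0.012343 + 0.007903 + 0.000493 = 0.231559
B_Less = 1 / 0.231559 = 4.3186
Σp_Blacᵢ² = 0.3000² + 0.1571² + 0.0143² + 0.1286² + 0.2286² + 0.1714² = 0.090000 + 0.024680 + 0.000204 + 0.016538 + 0.052258 + 0.029378 = 0.213058
B_Blac = 1 / 0.213058 = 4.6936
Highest B → broadest niche (most generalist): Whitethroat (B = 5.75).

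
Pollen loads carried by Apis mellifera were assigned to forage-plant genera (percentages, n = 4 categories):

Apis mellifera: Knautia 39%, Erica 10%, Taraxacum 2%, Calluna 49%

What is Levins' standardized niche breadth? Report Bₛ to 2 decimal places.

0.49

Convert percentages to proportions (divide by 100).
Σpᵢ² = 0.39² + 0.10² + 0.02² + 0.49² = 0.1521 + 0.0100 + 0.0004 + 0.2401 = 0.4026
B = 1 / 0.4026 = 2.4839
Bₛ = (B − 1)/(n − 1) = (2.4839 − 1)/(4 − 1) = 1.4839/3 = 0.4946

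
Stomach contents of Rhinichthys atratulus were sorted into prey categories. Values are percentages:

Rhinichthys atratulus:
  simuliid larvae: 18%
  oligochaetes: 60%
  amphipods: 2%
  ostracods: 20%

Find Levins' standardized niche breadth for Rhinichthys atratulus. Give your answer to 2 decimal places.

Convert percentages to proportions (divide by 100).
Σpᵢ² = 0.18² + 0.60² + 0.02² + 0.20² = 0.0324 + 0.3600 + 0.0004 + 0.0400 = 0.4328
B = 1 / 0.4328 = 2.3105
Bₛ = (B − 1)/(n − 1) = (2.3105 − 1)/(4 − 1) = 1.3105/3 = 0.4368

0.44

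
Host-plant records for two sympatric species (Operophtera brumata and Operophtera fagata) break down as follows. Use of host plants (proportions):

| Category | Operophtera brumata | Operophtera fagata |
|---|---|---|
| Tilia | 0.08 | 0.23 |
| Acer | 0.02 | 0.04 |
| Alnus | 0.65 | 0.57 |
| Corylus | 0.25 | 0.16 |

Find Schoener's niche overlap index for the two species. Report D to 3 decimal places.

0.830

Σ|p₁ᵢ − p₂ᵢ| = 0.15 + 0.02 + 0.08 + 0.09 = 0.34
D = 1 − ½ × 0.34 = 1 − 0.170 = 0.83000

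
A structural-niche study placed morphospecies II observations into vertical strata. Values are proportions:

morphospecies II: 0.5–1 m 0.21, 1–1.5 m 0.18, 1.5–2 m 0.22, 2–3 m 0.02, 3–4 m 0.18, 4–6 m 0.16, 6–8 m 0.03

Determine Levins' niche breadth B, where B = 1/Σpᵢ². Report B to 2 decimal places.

5.43

Σpᵢ² = 0.21² + 0.18² + 0.22² + 0.02² + 0.18² + 0.16² + 0.03² = 0.0441 + 0.0324 + 0.0484 + 0.0004 + 0.0324 + 0.0256 + 0.0009 = 0.1842
B = 1 / 0.1842 = 5.4289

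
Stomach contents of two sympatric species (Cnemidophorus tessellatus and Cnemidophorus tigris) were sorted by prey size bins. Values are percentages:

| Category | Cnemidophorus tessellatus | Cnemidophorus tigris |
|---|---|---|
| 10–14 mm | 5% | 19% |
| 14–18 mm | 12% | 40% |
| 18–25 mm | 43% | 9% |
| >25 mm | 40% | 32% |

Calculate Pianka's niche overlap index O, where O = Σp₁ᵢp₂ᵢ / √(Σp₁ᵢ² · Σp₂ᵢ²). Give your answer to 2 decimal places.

Convert percentages to proportions (divide by 100).
Σ p₁ᵢp₂ᵢ = 0.0095 + 0.0480 + 0.0387 + 0.1280 = 0.2242
Σp_1ᵢ² = 0.05² + 0.12² + 0.43² + 0.40² = 0.0025 + 0.0144 + 0.1849 + 0.1600 = 0.3618
Σp_2ᵢ² = 0.19² + 0.40² + 0.09² + 0.32² = 0.0361 + 0.1600 + 0.0081 + 0.1024 = 0.3066
O = 0.2242 / √(0.3618 × 0.3066) = 0.2242 / 0.33306 = 0.6732

0.67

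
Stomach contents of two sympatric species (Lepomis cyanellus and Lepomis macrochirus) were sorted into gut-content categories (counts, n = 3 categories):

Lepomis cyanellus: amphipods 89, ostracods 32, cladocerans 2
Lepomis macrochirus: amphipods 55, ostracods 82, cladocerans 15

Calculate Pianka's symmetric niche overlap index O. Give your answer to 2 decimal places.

0.80

Proportions for Lepomis cyanellus (n=123): 89/123=0.7236, 32/123=0.2602, 2/123=0.0163
Proportions for Lepomis macrochirus (n=152): 55/152=0.3618, 82/152=0.5395, 15/152=0.0987
Σ p₁ᵢp₂ᵢ = 0.261798 + 0.140378 + 0.001609 = 0.403785
Σp_1ᵢ² = 0.7236² + 0.2602² + 0.0163² = 0.523597 + 0.067704 + 0.000266 = 0.591567
Σp_2ᵢ² = 0.3618² + 0.5395² + 0.0987² = 0.130899 + 0.291060 + 0.009742 = 0.431701
O = 0.403785 / √(0.591567 × 0.431701) = 0.403785 / 0.5053514 = 0.7990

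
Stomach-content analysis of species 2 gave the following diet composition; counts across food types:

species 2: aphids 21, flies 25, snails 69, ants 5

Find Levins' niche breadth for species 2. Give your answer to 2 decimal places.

2.46

Proportions for species 2 (n=120): 21/120=0.1750, 25/120=0.2083, 69/120=0.5750, 5/120=0.0417
Σpᵢ² = 0.1750² + 0.2083² + 0.5750² + 0.0417² = 0.030625 + 0.043389 + 0.330625 + 0.001739 = 0.406378
B = 1 / 0.406378 = 2.4608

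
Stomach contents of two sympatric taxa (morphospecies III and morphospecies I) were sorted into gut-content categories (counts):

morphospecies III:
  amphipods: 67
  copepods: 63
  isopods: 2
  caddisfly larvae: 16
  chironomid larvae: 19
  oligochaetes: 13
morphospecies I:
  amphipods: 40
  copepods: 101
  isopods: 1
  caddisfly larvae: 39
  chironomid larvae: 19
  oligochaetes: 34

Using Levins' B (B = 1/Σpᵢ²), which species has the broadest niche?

Proportions for morphospecies III (n=180): 67/180=0.3722, 63/180=0.3500, 2/180=0.0111, 16/180=0.0889, 19/180=0.1056, 13/180=0.0722
Proportions for morphospecies I (n=234): 40/234=0.1709, 101/234=0.4316, 1/234=0.0043, 39/234=0.1667, 19/234=0.0812, 34/234=0.1453
Σp_IIIᵢ² = 0.3722² + 0.3500² + 0.0111² + 0.0889² + 0.1056² + 0.0722² = 0.138533 + 0.122500 + 0.000123 + 0.007903 + 0.011151 + 0.005213 = 0.285423
B_III = 1 / 0.285423 = 3.5036
Σp_Iᵢ² = 0.1709² + 0.4316² + 0.0043² + 0.1667² + 0.0812² + 0.1453² = 0.029207 + 0.186279 + 0.000018 + 0.027789 + 0.006593 + 0.021112 = 0.270998
B_I = 1 / 0.270998 = 3.6901
Highest B → broadest niche (most generalist): morphospecies I (B = 3.69).

morphospecies I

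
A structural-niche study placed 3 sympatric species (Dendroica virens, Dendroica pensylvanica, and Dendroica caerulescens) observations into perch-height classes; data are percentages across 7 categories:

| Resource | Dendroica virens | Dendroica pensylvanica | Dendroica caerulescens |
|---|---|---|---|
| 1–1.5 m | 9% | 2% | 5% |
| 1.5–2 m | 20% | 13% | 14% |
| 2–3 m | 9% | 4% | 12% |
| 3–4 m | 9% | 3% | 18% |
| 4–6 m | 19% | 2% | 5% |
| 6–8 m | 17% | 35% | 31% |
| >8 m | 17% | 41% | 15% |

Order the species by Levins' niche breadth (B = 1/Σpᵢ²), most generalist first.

Convert percentages to proportions (divide by 100).
Σp_vireᵢ² = 0.09² + 0.20² + 0.09² + 0.09² + 0.19² + 0.17² + 0.17² = 0.0081 + 0.0400 + 0.0081 + 0.0081 + 0.0361 + 0.0289 + 0.0289 = 0.1582
B_vire = 1 / 0.1582 = 6.3211
Σp_pensᵢ² = 0.02² + 0.13² + 0.04² + 0.03² + 0.02² + 0.35² + 0.41² = 0.0004 + 0.0169 + 0.0016 + 0.0009 + 0.0004 + 0.1225 + 0.1681 = 0.3108
B_pens = 1 / 0.3108 = 3.2175
Σp_caerᵢ² = 0.05² + 0.14² + 0.12² + 0.18² + 0.05² + 0.31² + 0.15² = 0.0025 + 0.0196 + 0.0144 + 0.0324 + 0.0025 + 0.0961 + 0.0225 = 0.1900
B_caer = 1 / 0.1900 = 5.2632
Ranking by B (broadest → narrowest): Dendroica virens (6.32) > Dendroica caerulescens (5.26) > Dendroica pensylvanica (3.22)

Dendroica virens > Dendroica caerulescens > Dendroica pensylvanica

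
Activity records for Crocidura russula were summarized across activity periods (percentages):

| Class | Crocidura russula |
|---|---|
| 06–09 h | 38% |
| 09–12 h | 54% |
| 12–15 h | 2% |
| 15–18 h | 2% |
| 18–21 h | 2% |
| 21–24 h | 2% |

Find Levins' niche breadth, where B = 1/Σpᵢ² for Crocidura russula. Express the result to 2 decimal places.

Convert percentages to proportions (divide by 100).
Σpᵢ² = 0.38² + 0.54² + 0.02² + 0.02² + 0.02² + 0.02² = 0.1444 + 0.2916 + 0.0004 + 0.0004 + 0.0004 + 0.0004 = 0.4376
B = 1 / 0.4376 = 2.2852

2.29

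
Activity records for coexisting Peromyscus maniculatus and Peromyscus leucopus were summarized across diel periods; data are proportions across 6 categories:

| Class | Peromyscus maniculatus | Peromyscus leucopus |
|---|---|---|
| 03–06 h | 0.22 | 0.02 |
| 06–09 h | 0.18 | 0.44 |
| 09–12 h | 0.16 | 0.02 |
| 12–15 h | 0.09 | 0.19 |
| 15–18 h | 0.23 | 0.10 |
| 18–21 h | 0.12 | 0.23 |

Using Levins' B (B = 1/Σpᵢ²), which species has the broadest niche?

Peromyscus maniculatus

Σp_maniᵢ² = 0.22² + 0.18² + 0.16² + 0.09² + 0.23² + 0.12² = 0.0484 + 0.0324 + 0.0256 + 0.0081 + 0.0529 + 0.0144 = 0.1818
B_mani = 1 / 0.1818 = 5.5006
Σp_leucᵢ² = 0.02² + 0.44² + 0.02² + 0.19² + 0.10² + 0.23² = 0.0004 + 0.1936 + 0.0004 + 0.0361 + 0.0100 + 0.0529 = 0.2934
B_leuc = 1 / 0.2934 = 3.4083
Highest B → broadest niche (most generalist): Peromyscus maniculatus (B = 5.50).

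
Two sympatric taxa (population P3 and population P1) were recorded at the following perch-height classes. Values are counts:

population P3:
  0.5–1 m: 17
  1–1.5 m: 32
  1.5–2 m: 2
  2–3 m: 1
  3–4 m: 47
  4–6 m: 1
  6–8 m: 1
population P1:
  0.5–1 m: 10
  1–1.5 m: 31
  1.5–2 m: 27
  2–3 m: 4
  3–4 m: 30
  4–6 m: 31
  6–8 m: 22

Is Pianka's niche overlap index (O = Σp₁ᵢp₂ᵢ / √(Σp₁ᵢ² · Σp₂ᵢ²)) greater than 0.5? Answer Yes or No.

Proportions for population P3 (n=101): 17/101=0.1683, 32/101=0.3168, 2/101=0.0198, 1/101=0.0099, 47/101=0.4653, 1/101=0.0099, 1/101=0.0099
Proportions for population P1 (n=155): 10/155=0.0645, 31/155=0.2000, 27/155=0.1742, 4/155=0.0258, 30/155=0.1935, 31/155=0.2000, 22/155=0.1419
Σ p₁ᵢp₂ᵢ = 0.010855 + 0.063360 + 0.003449 + 0.000255 + 0.090036 + 0.001980 + 0.001405 = 0.171340
Σp_1ᵢ² = 0.1683² + 0.3168² + 0.0198² + 0.0099² + 0.4653² + 0.0099² + 0.0099² = 0.028325 + 0.100362 + 0.000392 + 0.000098 + 0.216504 + 0.000098 + 0.000098 = 0.345877
Σp_2ᵢ² = 0.0645² + 0.2000² + 0.1742² + 0.0258² + 0.1935² + 0.2000² + 0.1419² = 0.004160 + 0.040000 + 0.030346 + 0.000666 + 0.037442 + 0.040000 + 0.020136 = 0.172750
O = 0.171340 / √(0.345877 × 0.172750) = 0.171340 / 0.2444386 = 0.7010
O = 0.7010 > 0.5 → Yes.

Yes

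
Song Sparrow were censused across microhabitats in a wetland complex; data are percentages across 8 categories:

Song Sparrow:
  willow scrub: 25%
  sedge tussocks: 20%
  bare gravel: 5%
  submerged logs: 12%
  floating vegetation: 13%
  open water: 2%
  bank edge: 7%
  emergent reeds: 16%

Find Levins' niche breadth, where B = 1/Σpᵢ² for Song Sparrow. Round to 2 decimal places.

Convert percentages to proportions (divide by 100).
Σpᵢ² = 0.25² + 0.20² + 0.05² + 0.12² + 0.13² + 0.02² + 0.07² + 0.16² = 0.0625 + 0.0400 + 0.0025 + 0.0144 + 0.0169 + 0.0004 + 0.0049 + 0.0256 = 0.1672
B = 1 / 0.1672 = 5.9809

5.98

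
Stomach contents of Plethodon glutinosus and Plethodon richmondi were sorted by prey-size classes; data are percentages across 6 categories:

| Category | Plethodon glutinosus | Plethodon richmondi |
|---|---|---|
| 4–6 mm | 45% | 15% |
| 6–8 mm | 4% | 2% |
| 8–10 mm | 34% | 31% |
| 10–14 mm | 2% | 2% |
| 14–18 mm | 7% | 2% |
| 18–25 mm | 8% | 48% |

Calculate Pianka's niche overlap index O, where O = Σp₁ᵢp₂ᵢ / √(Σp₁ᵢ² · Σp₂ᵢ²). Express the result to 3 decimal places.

Convert percentages to proportions (divide by 100).
Σ p₁ᵢp₂ᵢ = 0.0675 + 0.0008 + 0.1054 + 0.0004 + 0.0014 + 0.0384 = 0.2139
Σp_1ᵢ² = 0.45² + 0.04² + 0.34² + 0.02² + 0.07² + 0.08² = 0.2025 + 0.0016 + 0.1156 + 0.0004 + 0.0049 + 0.0064 = 0.3314
Σp_2ᵢ² = 0.15² + 0.02² + 0.31² + 0.02² + 0.02² + 0.48² = 0.0225 + 0.0004 + 0.0961 + 0.0004 + 0.0004 + 0.2304 = 0.3502
O = 0.2139 / √(0.3314 × 0.3502) = 0.2139 / 0.340670 = 0.62788

0.628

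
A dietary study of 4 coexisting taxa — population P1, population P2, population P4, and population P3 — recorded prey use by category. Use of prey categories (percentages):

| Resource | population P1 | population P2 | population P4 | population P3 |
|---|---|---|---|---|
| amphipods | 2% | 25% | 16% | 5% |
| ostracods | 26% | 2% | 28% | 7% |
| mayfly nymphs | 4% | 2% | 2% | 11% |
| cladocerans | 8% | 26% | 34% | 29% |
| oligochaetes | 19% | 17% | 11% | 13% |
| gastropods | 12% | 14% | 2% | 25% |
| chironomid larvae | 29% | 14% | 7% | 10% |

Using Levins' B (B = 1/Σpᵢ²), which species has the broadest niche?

Convert percentages to proportions (divide by 100).
Σp_P1ᵢ² = 0.02² + 0.26² + 0.04² + 0.08² + 0.19² + 0.12² + 0.29² = 0.0004 + 0.0676 + 0.0016 + 0.0064 + 0.0361 + 0.0144 + 0.0841 = 0.2106
B_P1 = 1 / 0.2106 = 4.7483
Σp_P2ᵢ² = 0.25² + 0.02² + 0.02² + 0.26² + 0.17² + 0.14² + 0.14² = 0.0625 + 0.0004 + 0.0004 + 0.0676 + 0.0289 + 0.0196 + 0.0196 = 0.1990
B_P2 = 1 / 0.1990 = 5.0251
Σp_P4ᵢ² = 0.16² + 0.28² + 0.02² + 0.34² + 0.11² + 0.02² + 0.07² = 0.0256 + 0.0784 + 0.0004 + 0.1156 + 0.0121 + 0.0004 + 0.0049 = 0.2374
B_P4 = 1 / 0.2374 = 4.2123
Σp_P3ᵢ² = 0.05² + 0.07² + 0.11² + 0.29² + 0.13² + 0.25² + 0.10² = 0.0025 + 0.0049 + 0.0121 + 0.0841 + 0.0169 + 0.0625 + 0.0100 = 0.1930
B_P3 = 1 / 0.1930 = 5.1813
Highest B → broadest niche (most generalist): population P3 (B = 5.18).

population P3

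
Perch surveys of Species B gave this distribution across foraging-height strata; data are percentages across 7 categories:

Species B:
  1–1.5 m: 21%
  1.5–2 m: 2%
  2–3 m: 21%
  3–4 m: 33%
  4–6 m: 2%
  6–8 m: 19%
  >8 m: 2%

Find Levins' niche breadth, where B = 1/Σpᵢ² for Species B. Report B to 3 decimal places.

4.266

Convert percentages to proportions (divide by 100).
Σpᵢ² = 0.21² + 0.02² + 0.21² + 0.33² + 0.02² + 0.19² + 0.02² = 0.0441 + 0.0004 + 0.0441 + 0.1089 + 0.0004 + 0.0361 + 0.0004 = 0.2344
B = 1 / 0.2344 = 4.26621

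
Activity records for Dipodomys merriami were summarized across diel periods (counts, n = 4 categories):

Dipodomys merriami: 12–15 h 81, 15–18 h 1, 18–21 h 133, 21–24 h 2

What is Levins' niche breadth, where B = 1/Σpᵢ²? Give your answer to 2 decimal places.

Proportions for Dipodomys merriami (n=217): 81/217=0.3733, 1/217=0.0046, 133/217=0.6129, 2/217=0.0092
Σpᵢ² = 0.3733² + 0.0046² + 0.6129² + 0.0092² = 0.139353 + 0.000021 + 0.375646 + 0.000085 = 0.515105
B = 1 / 0.515105 = 1.9414

1.94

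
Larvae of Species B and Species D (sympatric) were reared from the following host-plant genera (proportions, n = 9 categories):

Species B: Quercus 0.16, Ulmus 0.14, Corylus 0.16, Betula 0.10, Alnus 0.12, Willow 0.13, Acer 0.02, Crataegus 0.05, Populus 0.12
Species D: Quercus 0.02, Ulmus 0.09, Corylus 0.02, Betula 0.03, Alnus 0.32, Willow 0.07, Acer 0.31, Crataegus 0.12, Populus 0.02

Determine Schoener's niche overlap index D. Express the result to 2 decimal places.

0.44

Σ|p₁ᵢ − p₂ᵢ| = 0.14 + 0.05 + 0.14 + 0.07 + 0.20 + 0.06 + 0.29 + 0.07 + 0.10 = 1.12
D = 1 − ½ × 1.12 = 1 − 0.560 = 0.4400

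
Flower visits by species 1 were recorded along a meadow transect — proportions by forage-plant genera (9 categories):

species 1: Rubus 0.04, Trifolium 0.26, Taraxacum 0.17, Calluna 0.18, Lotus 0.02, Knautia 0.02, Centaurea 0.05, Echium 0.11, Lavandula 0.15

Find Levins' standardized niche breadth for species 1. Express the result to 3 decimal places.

0.617

Σpᵢ² = 0.04² + 0.26² + 0.17² + 0.18² + 0.02² + 0.02² + 0.05² + 0.11² + 0.15² = 0.0016 + 0.0676 + 0.0289 + 0.0324 + 0.0004 + 0.0004 + 0.0025 + 0.0121 + 0.0225 = 0.1684
B = 1 / 0.1684 = 5.93824
Bₛ = (B − 1)/(n − 1) = (5.93824 − 1)/(9 − 1) = 4.93824/8 = 0.61728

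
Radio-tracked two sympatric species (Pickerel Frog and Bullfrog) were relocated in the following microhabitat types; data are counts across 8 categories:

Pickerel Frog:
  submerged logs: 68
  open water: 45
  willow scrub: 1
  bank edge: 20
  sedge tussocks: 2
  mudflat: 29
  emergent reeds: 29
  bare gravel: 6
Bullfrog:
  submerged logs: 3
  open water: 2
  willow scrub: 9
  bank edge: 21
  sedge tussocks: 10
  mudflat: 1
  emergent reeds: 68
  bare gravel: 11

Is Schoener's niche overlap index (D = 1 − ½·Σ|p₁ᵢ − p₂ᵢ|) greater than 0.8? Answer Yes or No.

No

Proportions for Pickerel Frog (n=200): 68/200=0.3400, 45/200=0.2250, 1/200=0.0050, 20/200=0.1000, 2/200=0.0100, 29/200=0.1450, 29/200=0.1450, 6/200=0.0300
Proportions for Bullfrog (n=125): 3/125=0.0240, 2/125=0.0160, 9/125=0.0720, 21/125=0.1680, 10/125=0.0800, 1/125=0.0080, 68/125=0.5440, 11/125=0.0880
Σ|p₁ᵢ − p₂ᵢ| = 0.3160 + 0.2090 + 0.0670 + 0.0680 + 0.0700 + 0.1370 + 0.3990 + 0.0580 = 1.3240
D = 1 − ½ × 1.3240 = 1 − 0.66200 = 0.33800
D = 0.33800 < 0.8 → No.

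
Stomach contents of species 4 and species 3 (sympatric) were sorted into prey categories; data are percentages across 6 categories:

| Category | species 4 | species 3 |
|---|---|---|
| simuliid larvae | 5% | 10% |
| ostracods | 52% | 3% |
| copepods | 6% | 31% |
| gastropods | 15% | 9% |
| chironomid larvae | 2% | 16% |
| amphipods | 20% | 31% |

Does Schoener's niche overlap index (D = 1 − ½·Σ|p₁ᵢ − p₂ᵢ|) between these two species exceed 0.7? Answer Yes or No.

No

Convert percentages to proportions (divide by 100).
Σ|p₁ᵢ − p₂ᵢ| = 0.05 + 0.49 + 0.25 + 0.06 + 0.14 + 0.11 = 1.10
D = 1 − ½ × 1.10 = 1 − 0.550 = 0.4500
D = 0.4500 < 0.7 → No.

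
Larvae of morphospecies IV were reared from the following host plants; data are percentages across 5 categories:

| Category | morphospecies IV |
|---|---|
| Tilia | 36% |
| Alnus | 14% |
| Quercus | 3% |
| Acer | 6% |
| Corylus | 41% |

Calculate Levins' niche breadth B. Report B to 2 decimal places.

Convert percentages to proportions (divide by 100).
Σpᵢ² = 0.36² + 0.14² + 0.03² + 0.06² + 0.41² = 0.1296 + 0.0196 + 0.0009 + 0.0036 + 0.1681 = 0.3218
B = 1 / 0.3218 = 3.1075

3.11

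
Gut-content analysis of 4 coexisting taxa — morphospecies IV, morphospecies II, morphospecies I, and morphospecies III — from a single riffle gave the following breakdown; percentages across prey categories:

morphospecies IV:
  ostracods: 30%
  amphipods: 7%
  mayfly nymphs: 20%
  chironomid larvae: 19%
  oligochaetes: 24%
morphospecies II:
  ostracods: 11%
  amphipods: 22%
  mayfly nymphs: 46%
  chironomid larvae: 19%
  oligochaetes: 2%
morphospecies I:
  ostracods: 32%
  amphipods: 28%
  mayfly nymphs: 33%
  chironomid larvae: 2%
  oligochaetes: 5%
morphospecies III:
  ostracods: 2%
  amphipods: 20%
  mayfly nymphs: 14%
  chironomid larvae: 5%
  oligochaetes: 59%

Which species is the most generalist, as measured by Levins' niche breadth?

Convert percentages to proportions (divide by 100).
Σp_IVᵢ² = 0.30² + 0.07² + 0.20² + 0.19² + 0.24² = 0.0900 + 0.0049 + 0.0400 + 0.0361 + 0.0576 = 0.2286
B_IV = 1 / 0.2286 = 4.3745
Σp_IIᵢ² = 0.11² + 0.22² + 0.46² + 0.19² + 0.02² = 0.0121 + 0.0484 + 0.2116 + 0.0361 + 0.0004 = 0.3086
B_II = 1 / 0.3086 = 3.2404
Σp_Iᵢ² = 0.32² + 0.28² + 0.33² + 0.02² + 0.05² = 0.1024 + 0.0784 + 0.1089 + 0.0004 + 0.0025 = 0.2926
B_I = 1 / 0.2926 = 3.4176
Σp_IIIᵢ² = 0.02² + 0.20² + 0.14² + 0.05² + 0.59² = 0.0004 + 0.0400 + 0.0196 + 0.0025 + 0.3481 = 0.4106
B_III = 1 / 0.4106 = 2.4355
Highest B → broadest niche (most generalist): morphospecies IV (B = 4.37).

morphospecies IV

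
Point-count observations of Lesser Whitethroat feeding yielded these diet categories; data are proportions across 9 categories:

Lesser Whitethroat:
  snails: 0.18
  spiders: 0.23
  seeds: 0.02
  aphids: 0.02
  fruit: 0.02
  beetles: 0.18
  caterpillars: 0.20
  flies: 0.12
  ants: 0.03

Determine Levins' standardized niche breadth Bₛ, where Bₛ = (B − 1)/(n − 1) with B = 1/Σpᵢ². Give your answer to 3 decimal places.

Σpᵢ² = 0.18² + 0.23² + 0.02² + 0.02² + 0.02² + 0.18² + 0.20² + 0.12² + 0.03² = 0.0324 + 0.0529 + 0.0004 + 0.0004 + 0.0004 + 0.0324 + 0.0400 + 0.0144 + 0.0009 = 0.1742
B = 1 / 0.1742 = 5.74053
Bₛ = (B − 1)/(n − 1) = (5.74053 − 1)/(9 − 1) = 4.74053/8 = 0.59257

0.593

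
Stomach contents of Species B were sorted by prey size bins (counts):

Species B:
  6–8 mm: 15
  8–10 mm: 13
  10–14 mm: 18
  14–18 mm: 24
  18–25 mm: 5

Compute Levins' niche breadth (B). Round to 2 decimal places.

Proportions for Species B (n=75): 15/75=0.2000, 13/75=0.1733, 18/75=0.2400, 24/75=0.3200, 5/75=0.0667
Σpᵢ² = 0.2000² + 0.1733² + 0.2400² + 0.3200² + 0.0667² = 0.040000 + 0.030033 + 0.057600 + 0.102400 + 0.004449 = 0.234482
B = 1 / 0.234482 = 4.2647

4.26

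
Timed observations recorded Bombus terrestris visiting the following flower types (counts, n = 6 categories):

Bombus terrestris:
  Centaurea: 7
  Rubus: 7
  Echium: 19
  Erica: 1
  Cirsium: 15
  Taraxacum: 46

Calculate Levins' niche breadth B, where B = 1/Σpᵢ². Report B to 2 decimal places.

Proportions for Bombus terrestris (n=95): 7/95=0.0737, 7/95=0.0737, 19/95=0.2000, 1/95=0.0105, 15/95=0.1579, 46/95=0.4842
Σpᵢ² = 0.0737² + 0.0737² + 0.2000² + 0.0105² + 0.1579² + 0.4842² = 0.005432 + 0.005432 + 0.040000 + 0.000110 + 0.024932 + 0.234450 = 0.310356
B = 1 / 0.310356 = 3.2221

3.22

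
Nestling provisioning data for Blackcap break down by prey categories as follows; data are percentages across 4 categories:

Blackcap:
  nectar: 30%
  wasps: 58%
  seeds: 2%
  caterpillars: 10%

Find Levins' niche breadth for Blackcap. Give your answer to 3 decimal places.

2.289

Convert percentages to proportions (divide by 100).
Σpᵢ² = 0.30² + 0.58² + 0.02² + 0.10² = 0.0900 + 0.3364 + 0.0004 + 0.0100 = 0.4368
B = 1 / 0.4368 = 2.28938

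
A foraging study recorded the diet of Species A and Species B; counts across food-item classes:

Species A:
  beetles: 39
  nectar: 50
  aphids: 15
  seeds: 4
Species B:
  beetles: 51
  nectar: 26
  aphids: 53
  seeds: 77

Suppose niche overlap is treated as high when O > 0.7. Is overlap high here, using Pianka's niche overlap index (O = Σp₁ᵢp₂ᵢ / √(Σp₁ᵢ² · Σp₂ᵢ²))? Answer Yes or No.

Proportions for Species A (n=108): 39/108=0.3611, 50/108=0.4630, 15/108=0.1389, 4/108=0.0370
Proportions for Species B (n=207): 51/207=0.2464, 26/207=0.1256, 53/207=0.2560, 77/207=0.3720
Σ p₁ᵢp₂ᵢ = 0.088975 + 0.058153 + 0.035558 + 0.013764 = 0.196450
Σp_1ᵢ² = 0.3611² + 0.4630² + 0.1389² + 0.0370² = 0.130393 + 0.214369 + 0.019293 + 0.001369 = 0.365424
Σp_2ᵢ² = 0.2464² + 0.1256² + 0.2560² + 0.3720² = 0.060713 + 0.015775 + 0.065536 + 0.138384 = 0.280408
O = 0.196450 / √(0.365424 × 0.280408) = 0.196450 / 0.3201059 = 0.6137
O = 0.6137 < 0.7 → No.

No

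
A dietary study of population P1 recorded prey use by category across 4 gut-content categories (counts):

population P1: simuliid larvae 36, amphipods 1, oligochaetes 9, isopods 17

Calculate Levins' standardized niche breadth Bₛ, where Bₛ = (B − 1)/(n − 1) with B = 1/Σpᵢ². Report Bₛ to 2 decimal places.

Proportions for population P1 (n=63): 36/63=0.5714, 1/63=0.0159, 9/63=0.1429, 17/63=0.2698
Σpᵢ² = 0.5714² + 0.0159² + 0.1429² + 0.2698² = 0.326498 + 0.000253 + 0.020420 + 0.072792 = 0.419963
B = 1 / 0.419963 = 2.3812
Bₛ = (B − 1)/(n − 1) = (2.3812 − 1)/(4 − 1) = 1.3812/3 = 0.4604

0.46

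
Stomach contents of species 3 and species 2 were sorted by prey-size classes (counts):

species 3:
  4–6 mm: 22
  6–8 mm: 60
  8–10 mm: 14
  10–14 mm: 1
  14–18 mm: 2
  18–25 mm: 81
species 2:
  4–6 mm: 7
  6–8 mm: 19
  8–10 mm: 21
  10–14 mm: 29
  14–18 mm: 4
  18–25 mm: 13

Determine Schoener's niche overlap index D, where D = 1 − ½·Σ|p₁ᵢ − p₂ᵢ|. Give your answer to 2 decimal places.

Proportions for species 3 (n=180): 22/180=0.1222, 60/180=0.3333, 14/180=0.0778, 1/180=0.0056, 2/180=0.0111, 81/180=0.4500
Proportions for species 2 (n=93): 7/93=0.0753, 19/93=0.2043, 21/93=0.2258, 29/93=0.3118, 4/93=0.0430, 13/93=0.1398
Σ|p₁ᵢ − p₂ᵢ| = 0.0469 + 0.1290 + 0.1480 + 0.3062 + 0.0319 + 0.3102 = 0.9722
D = 1 − ½ × 0.9722 = 1 − 0.48610 = 0.51390

0.51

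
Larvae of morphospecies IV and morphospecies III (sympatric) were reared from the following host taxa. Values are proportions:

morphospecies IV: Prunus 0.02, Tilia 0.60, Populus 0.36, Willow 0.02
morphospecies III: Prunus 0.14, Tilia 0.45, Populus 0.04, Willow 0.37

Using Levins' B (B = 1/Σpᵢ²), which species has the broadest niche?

morphospecies III

Σp_IVᵢ² = 0.02² + 0.60² + 0.36² + 0.02² = 0.0004 + 0.3600 + 0.1296 + 0.0004 = 0.4904
B_IV = 1 / 0.4904 = 2.0392
Σp_IIIᵢ² = 0.14² + 0.45² + 0.04² + 0.37² = 0.0196 + 0.2025 + 0.0016 + 0.1369 = 0.3606
B_III = 1 / 0.3606 = 2.7732
Highest B → broadest niche (most generalist): morphospecies III (B = 2.77).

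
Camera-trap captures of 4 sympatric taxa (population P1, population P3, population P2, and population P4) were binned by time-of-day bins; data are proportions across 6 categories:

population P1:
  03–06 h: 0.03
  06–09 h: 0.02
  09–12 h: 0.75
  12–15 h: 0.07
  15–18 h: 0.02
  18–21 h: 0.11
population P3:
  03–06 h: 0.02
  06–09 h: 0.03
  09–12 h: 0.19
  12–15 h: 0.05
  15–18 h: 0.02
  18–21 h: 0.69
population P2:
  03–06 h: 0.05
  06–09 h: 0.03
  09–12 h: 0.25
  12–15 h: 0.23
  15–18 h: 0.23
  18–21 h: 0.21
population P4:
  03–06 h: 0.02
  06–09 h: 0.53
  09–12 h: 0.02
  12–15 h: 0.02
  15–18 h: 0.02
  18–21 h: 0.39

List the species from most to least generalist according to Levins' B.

population P2 > population P4 > population P3 > population P1

Σp_P1ᵢ² = 0.03² + 0.02² + 0.75² + 0.07² + 0.02² + 0.11² = 0.0009 + 0.0004 + 0.5625 + 0.0049 + 0.0004 + 0.0121 = 0.5812
B_P1 = 1 / 0.5812 = 1.7206
Σp_P3ᵢ² = 0.02² + 0.03² + 0.19² + 0.05² + 0.02² + 0.69² = 0.0004 + 0.0009 + 0.0361 + 0.0025 + 0.0004 + 0.4761 = 0.5164
B_P3 = 1 / 0.5164 = 1.9365
Σp_P2ᵢ² = 0.05² + 0.03² + 0.25² + 0.23² + 0.23² + 0.21² = 0.0025 + 0.0009 + 0.0625 + 0.0529 + 0.0529 + 0.0441 = 0.2158
B_P2 = 1 / 0.2158 = 4.6339
Σp_P4ᵢ² = 0.02² + 0.53² + 0.02² + 0.02² + 0.02² + 0.39² = 0.0004 + 0.2809 + 0.0004 + 0.0004 + 0.0004 + 0.1521 = 0.4346
B_P4 = 1 / 0.4346 = 2.3010
Ranking by B (broadest → narrowest): population P2 (4.63) > population P4 (2.30) > population P3 (1.94) > population P1 (1.72)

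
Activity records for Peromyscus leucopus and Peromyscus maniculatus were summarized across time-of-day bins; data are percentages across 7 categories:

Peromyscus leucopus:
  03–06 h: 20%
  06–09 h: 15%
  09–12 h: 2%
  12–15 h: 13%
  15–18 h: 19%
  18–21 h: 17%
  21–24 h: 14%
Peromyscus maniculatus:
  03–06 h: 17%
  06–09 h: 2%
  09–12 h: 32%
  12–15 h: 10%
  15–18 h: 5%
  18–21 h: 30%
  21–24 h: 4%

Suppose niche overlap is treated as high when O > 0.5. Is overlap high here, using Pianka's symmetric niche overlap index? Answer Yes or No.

Yes

Convert percentages to proportions (divide by 100).
Σ p₁ᵢp₂ᵢ = 0.0340 + 0.0030 + 0.0064 + 0.0130 + 0.0095 + 0.0510 + 0.0056 = 0.1225
Σp_1ᵢ² = 0.20² + 0.15² + 0.02² + 0.13² + 0.19² + 0.17² + 0.14² = 0.0400 + 0.0225 + 0.0004 + 0.0169 + 0.0361 + 0.0289 + 0.0196 = 0.1644
Σp_2ᵢ² = 0.17² + 0.02² + 0.32² + 0.10² + 0.05² + 0.30² + 0.04² = 0.0289 + 0.0004 + 0.1024 + 0.0100 + 0.0025 + 0.0900 + 0.0016 = 0.2358
O = 0.1225 / √(0.1644 × 0.2358) = 0.1225 / 0.19689 = 0.6222
O = 0.6222 > 0.5 → Yes.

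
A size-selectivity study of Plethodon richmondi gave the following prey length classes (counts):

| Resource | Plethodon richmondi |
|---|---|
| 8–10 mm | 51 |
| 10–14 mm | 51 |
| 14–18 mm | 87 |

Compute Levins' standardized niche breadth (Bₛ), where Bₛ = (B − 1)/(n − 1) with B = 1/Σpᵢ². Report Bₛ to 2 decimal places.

Proportions for Plethodon richmondi (n=189): 51/189=0.2698, 51/189=0.2698, 87/189=0.4603
Σpᵢ² = 0.2698² + 0.2698² + 0.4603² = 0.072792 + 0.072792 + 0.211876 = 0.357460
B = 1 / 0.357460 = 2.7975
Bₛ = (B − 1)/(n − 1) = (2.7975 − 1)/(3 − 1) = 1.7975/2 = 0.8988

0.90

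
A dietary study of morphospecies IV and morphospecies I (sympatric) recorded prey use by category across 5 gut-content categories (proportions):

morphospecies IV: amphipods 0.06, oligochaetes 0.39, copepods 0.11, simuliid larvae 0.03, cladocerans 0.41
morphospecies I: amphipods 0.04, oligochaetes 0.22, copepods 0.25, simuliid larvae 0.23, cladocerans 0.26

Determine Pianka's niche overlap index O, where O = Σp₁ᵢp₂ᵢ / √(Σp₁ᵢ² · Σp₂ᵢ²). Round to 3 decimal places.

Σ p₁ᵢp₂ᵢ = 0.0024 + 0.0858 + 0.0275 + 0.0069 + 0.1066 = 0.2292
Σp_1ᵢ² = 0.06² + 0.39² + 0.11² + 0.03² + 0.41² = 0.0036 + 0.1521 + 0.0121 + 0.0009 + 0.1681 = 0.3368
Σp_2ᵢ² = 0.04² + 0.22² + 0.25² + 0.23² + 0.26² = 0.0016 + 0.0484 + 0.0625 + 0.0529 + 0.0676 = 0.2330
O = 0.2292 / √(0.3368 × 0.2330) = 0.2292 / 0.280133 = 0.81818

0.818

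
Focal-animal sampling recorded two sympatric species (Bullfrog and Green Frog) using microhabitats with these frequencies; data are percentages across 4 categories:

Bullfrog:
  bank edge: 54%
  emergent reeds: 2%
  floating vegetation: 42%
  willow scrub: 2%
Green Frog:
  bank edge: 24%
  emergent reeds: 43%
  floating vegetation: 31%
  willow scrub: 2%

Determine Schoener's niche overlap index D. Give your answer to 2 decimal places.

0.59

Convert percentages to proportions (divide by 100).
Σ|p₁ᵢ − p₂ᵢ| = 0.30 + 0.41 + 0.11 + 0.00 = 0.82
D = 1 − ½ × 0.82 = 1 − 0.410 = 0.5900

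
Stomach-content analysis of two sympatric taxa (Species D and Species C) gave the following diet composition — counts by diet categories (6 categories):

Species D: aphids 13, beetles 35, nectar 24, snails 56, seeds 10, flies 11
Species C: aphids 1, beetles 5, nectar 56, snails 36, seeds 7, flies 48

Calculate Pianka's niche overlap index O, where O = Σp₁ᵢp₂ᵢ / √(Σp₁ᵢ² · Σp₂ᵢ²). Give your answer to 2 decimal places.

0.69

Proportions for Species D (n=149): 13/149=0.0872, 35/149=0.2349, 24/149=0.1611, 56/149=0.3758, 10/149=0.0671, 11/149=0.0738
Proportions for Species C (n=153): 1/153=0.0065, 5/153=0.0327, 56/153=0.3660, 36/153=0.2353, 7/153=0.0458, 48/153=0.3137
Σ p₁ᵢp₂ᵢ = 0.000567 + 0.007681 + 0.058963 + 0.088426 + 0.003073 + 0.023151 = 0.181861
Σp_1ᵢ² = 0.0872² + 0.2349² + 0.1611² + 0.3758² + 0.0671² + 0.0738² = 0.007604 + 0.055178 + 0.025953 + 0.141226 + 0.004502 + 0.005446 = 0.239909
Σp_2ᵢ² = 0.0065² + 0.0327² + 0.3660² + 0.2353² + 0.0458² + 0.3137² = 0.000042 + 0.001069 + 0.133956 + 0.055366 + 0.002098 + 0.098408 = 0.290939
O = 0.181861 / √(0.239909 × 0.290939) = 0.181861 / 0.2641948 = 0.6884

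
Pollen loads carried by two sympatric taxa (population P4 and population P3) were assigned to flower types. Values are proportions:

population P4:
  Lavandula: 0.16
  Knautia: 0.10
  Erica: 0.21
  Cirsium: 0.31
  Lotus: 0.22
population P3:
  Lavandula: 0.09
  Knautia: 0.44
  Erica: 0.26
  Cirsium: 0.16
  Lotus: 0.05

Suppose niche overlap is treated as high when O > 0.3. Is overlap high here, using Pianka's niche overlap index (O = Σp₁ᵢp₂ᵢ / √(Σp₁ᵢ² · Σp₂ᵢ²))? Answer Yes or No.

Σ p₁ᵢp₂ᵢ = 0.0144 + 0.0440 + 0.0546 + 0.0496 + 0.0110 = 0.1736
Σp_1ᵢ² = 0.16² + 0.10² + 0.21² + 0.31² + 0.22² = 0.0256 + 0.0100 + 0.0441 + 0.0961 + 0.0484 = 0.2242
Σp_2ᵢ² = 0.09² + 0.44² + 0.26² + 0.16² + 0.05² = 0.0081 + 0.1936 + 0.0676 + 0.0256 + 0.0025 = 0.2974
O = 0.1736 / √(0.2242 × 0.2974) = 0.1736 / 0.25822 = 0.6723
O = 0.6723 > 0.3 → Yes.

Yes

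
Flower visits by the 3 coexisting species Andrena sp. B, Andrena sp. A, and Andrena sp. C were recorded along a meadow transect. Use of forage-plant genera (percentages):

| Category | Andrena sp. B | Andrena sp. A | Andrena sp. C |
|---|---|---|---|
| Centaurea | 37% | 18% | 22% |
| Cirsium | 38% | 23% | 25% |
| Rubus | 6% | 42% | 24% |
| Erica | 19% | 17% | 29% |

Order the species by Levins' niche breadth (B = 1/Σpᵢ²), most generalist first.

Convert percentages to proportions (divide by 100).
Σp_Bᵢ² = 0.37² + 0.38² + 0.06² + 0.19² = 0.1369 + 0.1444 + 0.0036 + 0.0361 = 0.3210
B_B = 1 / 0.3210 = 3.1153
Σp_Aᵢ² = 0.18² + 0.23² + 0.42² + 0.17² = 0.0324 + 0.0529 + 0.1764 + 0.0289 = 0.2906
B_A = 1 / 0.2906 = 3.4412
Σp_Cᵢ² = 0.22² + 0.25² + 0.24² + 0.29² = 0.0484 + 0.0625 + 0.0576 + 0.0841 = 0.2526
B_C = 1 / 0.2526 = 3.9588
Ranking by B (broadest → narrowest): Andrena sp. C (3.96) > Andrena sp. A (3.44) > Andrena sp. B (3.12)

Andrena sp. C > Andrena sp. A > Andrena sp. B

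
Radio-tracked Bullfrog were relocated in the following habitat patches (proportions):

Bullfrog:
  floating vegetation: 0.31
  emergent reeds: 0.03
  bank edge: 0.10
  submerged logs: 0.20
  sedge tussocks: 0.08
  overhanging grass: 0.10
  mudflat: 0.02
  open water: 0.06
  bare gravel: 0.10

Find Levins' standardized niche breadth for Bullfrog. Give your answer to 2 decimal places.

0.58

Σpᵢ² = 0.31² + 0.03² + 0.10² + 0.20² + 0.08² + 0.10² + 0.02² + 0.06² + 0.10² = 0.0961 + 0.0009 + 0.0100 + 0.0400 + 0.0064 + 0.0100 + 0.0004 + 0.0036 + 0.0100 = 0.1774
B = 1 / 0.1774 = 5.6370
Bₛ = (B − 1)/(n − 1) = (5.6370 − 1)/(9 − 1) = 4.6370/8 = 0.5796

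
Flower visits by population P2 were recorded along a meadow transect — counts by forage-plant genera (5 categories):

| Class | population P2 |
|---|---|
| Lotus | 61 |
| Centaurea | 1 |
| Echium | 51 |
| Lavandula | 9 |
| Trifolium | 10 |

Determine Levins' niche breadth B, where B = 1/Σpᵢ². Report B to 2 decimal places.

Proportions for population P2 (n=132): 61/132=0.4621, 1/132=0.0076, 51/132=0.3864, 9/132=0.0682, 10/132=0.0758
Σpᵢ² = 0.4621² + 0.0076² + 0.3864² + 0.0682² + 0.0758² = 0.213536 + 0.000058 + 0.149305 + 0.004651 + 0.005746 = 0.373296
B = 1 / 0.373296 = 2.6788

2.68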